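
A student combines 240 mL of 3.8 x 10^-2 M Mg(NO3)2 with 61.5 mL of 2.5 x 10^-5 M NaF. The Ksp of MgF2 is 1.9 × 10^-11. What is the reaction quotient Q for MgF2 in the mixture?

Total volume = 240 + 61.5 = 301.5 mL.
[Mg^2+] = 3.8 × 10^-2 × (240/301.5) = 3.02 x 10^-2 M
[F^-] = 2.5 x 10^-5 × (61.5/301.5) = 5.10 × 10^-6 M
MgF2(s) ⇌ Mg^2+(aq) + 2 F^-(aq), so Q = [Mg^2+][F^-]^2
Q = (3.02 × 10^-2)(5.10 × 10^-6)^2 = 7.9 × 10^-13
Q < Ksp, so no precipitate of MgF2 forms.

Q ≈ 7.9 × 10^-13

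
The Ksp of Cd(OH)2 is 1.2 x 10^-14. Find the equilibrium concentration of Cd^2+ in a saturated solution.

[Cd^2+] = 1.4 × 10^-5 M

Cd(OH)2(s) ⇌ Cd^2+ + 2 OH^-
Ksp = [Cd^2+][OH^-]^2
For each mole of Cd(OH)2 that dissolves: [Cd^2+] = s, [OH^-] = 2s.
Substituting: Ksp = s(2s)^2 = 4s^3
Solving, s = (1.2 x 10^-14/4)^(1/3) = 1.44 × 10^-5 M
[Cd^2+] = s = 1.4 × 10^-5 M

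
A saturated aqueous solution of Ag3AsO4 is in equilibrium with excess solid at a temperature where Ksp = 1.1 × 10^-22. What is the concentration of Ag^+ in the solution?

Ag3AsO4(s) ⇌ 3 Ag^+(aq) + AsO4^3-(aq)
Ksp = [Ag^+]^3[AsO4^3-]
If s mol/L of Ag3AsO4 dissolves, [Ag^+] = 3s and [AsO4^3-] = s.
Substituting: Ksp = (3s)^3s = 27s^4
s = (1.1 × 10^-22 / 27)^(1/4) = 1.42 x 10^-6 M
[Ag^+] = 3s = 4.3 × 10^-6 M

[Ag^+] = 4.3 × 10^-6 M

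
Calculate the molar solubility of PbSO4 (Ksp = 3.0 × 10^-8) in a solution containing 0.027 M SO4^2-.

PbSO4(s) ⇌ Pb^2+ + SO4^2-
Ksp = [Pb^2+][SO4^2-]
Let s be the molar solubility in this solution. [Pb^2+] = s, [SO4^2-] = 0.027 + s ≈ 0.027 (common-ion effect: SO4^2- is already 0.027 M).
Ksp ≈ s × 0.027
s = 1.1 × 10^-6 M
Check: s = 1.1 × 10^-6 ≪ 0.027, so the approximation is valid.

s = 1.1e-6 M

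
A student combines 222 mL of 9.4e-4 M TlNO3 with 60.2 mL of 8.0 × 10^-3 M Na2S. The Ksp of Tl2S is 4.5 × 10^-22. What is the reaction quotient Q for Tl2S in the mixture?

Total volume = 222 + 60.2 = 282.2 mL.
[Tl^+] = 9.4 × 10^-4 × (222/282.2) = 7.39 × 10^-4 M
[S^2-] = 8.0 × 10^-3 × (60.2/282.2) = 1.71 × 10^-3 M
Tl2S(s) ⇌ 2 Tl^+(aq) + S^2-(aq), so Q = [Tl^+]^2[S^2-]
Q = (7.39 x 10^-4)^2(1.71 × 10^-3) = 9.3 × 10^-10
Q > Ksp, so Tl2S will precipitate.

Q ≈ 9.3 × 10^-10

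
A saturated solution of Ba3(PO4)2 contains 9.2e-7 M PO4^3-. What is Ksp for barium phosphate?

Ksp = 2.2 × 10^-30

Ba3(PO4)2(s) <=> 3 Ba^2+(aq) + 2 PO4^3-(aq)
Stoichiometry gives [Ba^2+] = (3/2)[PO4^3-] = 1.38 × 10^-6 M.
Ksp = [Ba^2+]^3[PO4^3-]^2
Ksp = (1.38 × 10^-6)^3 × (9.2 × 10^-7)^2 = 2.2 × 10^-30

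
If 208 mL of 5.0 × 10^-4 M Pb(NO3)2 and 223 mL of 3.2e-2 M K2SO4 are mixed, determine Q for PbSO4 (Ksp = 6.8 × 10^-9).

Q ≈ 4.0 × 10^-6

Total volume = 208 + 223 = 431 mL.
[Pb^2+] = 5.0 x 10^-4 × (208/431) = 2.41 x 10^-4 M
[SO4^2-] = 3.2 x 10^-2 × (223/431) = 1.66 x 10^-2 M
PbSO4(s) ⇌ Pb^2+ + SO4^2-, so Q = [Pb^2+][SO4^2-]
Q = (2.41 × 10^-4)(1.66 x 10^-2) = 4.0 × 10^-6
Q > Ksp, so PbSO4 will precipitate.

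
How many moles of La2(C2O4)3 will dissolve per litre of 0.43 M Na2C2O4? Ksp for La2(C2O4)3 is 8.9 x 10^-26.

La2(C2O4)3(s) ⇌ 2 La^3+(aq) + 3 C2O4^2-(aq)
Ksp = [La^3+]^2[C2O4^2-]^3
If s mol/L dissolves here, [La^3+] = 2s, [C2O4^2-] = 0.43 + 3s ≈ 0.43 (common-ion effect: C2O4^2- is already 0.43 M).
Ksp ≈ (2s)^2 × (0.43)^3
s = 5.3 × 10^-13 M
Check: 3s = 1.6 × 10^-12 ≪ 0.43, so the approximation is valid.

s ≈ 5.3e-13 M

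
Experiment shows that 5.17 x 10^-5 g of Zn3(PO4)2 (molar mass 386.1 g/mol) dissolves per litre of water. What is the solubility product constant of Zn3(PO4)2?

Molar solubility s = (5.17 × 10^-5 g/L) / (386.1 g/mol) = 1.339 × 10^-7 M.
Zn3(PO4)2(s) <=> 3 Zn^2+ + 2 PO4^3-
For each mole of Zn3(PO4)2 that dissolves: [Zn^2+] = 3s, [PO4^3-] = 2s.
Ksp = [Zn^2+]^3[PO4^3-]^2
So Ksp = (3s)^3 × (2s)^2 = 108s^5
With s = 1.339 x 10^-7: Ksp = 4.65 x 10^-33

Ksp ≈ 4.65 × 10^-33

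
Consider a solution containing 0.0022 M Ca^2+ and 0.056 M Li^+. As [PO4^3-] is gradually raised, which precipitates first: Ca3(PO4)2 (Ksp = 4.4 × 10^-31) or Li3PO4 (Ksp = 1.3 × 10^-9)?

Precipitation of each salt starts when its ion product equals its Ksp.
For Ca3(PO4)2: 4.4 × 10^-31 = (0.0022)^3 × [PO4^3-]^2  ⇒  [PO4^3-] = 6.4 × 10^-12 M.
For Li3PO4: 1.3 × 10^-9 = (0.056)^3 × [PO4^3-]  ⇒  [PO4^3-] = 7.4 × 10^-6 M.
The salt with the lower threshold [PO4^3-] precipitates first: Ca3(PO4)2.

Ca3(PO4)2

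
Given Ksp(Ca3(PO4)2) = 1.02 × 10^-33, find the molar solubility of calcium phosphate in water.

Ca3(PO4)2(s) <=> 3 Ca^2+ + 2 PO4^3-
Ksp = [Ca^2+]^3[PO4^3-]^2
With molar solubility s: [Ca^2+] = 3s, [PO4^3-] = 2s.
Ksp = (3s)^3(2s)^2 = 108s^5
s^5 = 1.02 × 10^-33 / 108, so s = 9.89 × 10^-8 M

s ≈ 9.89e-8 M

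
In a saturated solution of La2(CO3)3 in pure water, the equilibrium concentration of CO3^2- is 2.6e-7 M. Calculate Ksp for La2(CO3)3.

La2(CO3)3(s) ⇌ 2 La^3+ + 3 CO3^2-
Stoichiometry gives [La^3+] = (2/3)[CO3^2-] = 1.73 × 10^-7 M.
Ksp = [La^3+]^2[CO3^2-]^3
Ksp = (1.73 × 10^-7)^2 × (2.6 × 10^-7)^3 = 5.3 × 10^-34

Ksp = 5.3 × 10^-34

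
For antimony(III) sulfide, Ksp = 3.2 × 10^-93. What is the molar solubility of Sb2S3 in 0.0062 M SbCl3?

Sb2S3(s) ⇌ 2 Sb^3+(aq) + 3 S^2-(aq)
Ksp = [Sb^3+]^2[S^2-]^3
Let s = moles of Sb2S3 that dissolve per litre. [Sb^3+] = 0.0062 + 2s ≈ 0.0062, [S^2-] = 3s (Ksp is small, so little additional dissolves).
Ksp ≈ (0.0062)^2 × (3s)^3
s = 1.5 x 10^-30 M
Check: 2s = 2.9 x 10^-30 ≪ 0.0062, so the approximation is valid.

s = 1.5 x 10^-30 M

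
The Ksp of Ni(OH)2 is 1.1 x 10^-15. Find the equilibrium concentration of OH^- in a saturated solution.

[OH^-] = 1.3 × 10^-5 M

Ni(OH)2(s) ⇌ Ni^2+ + 2 OH^-
Ksp = [Ni^2+][OH^-]^2
If s mol/L of Ni(OH)2 dissolves, [Ni^2+] = s and [OH^-] = 2s.
Ksp = s(2s)^2 = 4s^3
s = (1.1 x 10^-15 / 4)^(1/3) = 6.50 x 10^-6 M
[OH^-] = 2s = 1.3 × 10^-5 M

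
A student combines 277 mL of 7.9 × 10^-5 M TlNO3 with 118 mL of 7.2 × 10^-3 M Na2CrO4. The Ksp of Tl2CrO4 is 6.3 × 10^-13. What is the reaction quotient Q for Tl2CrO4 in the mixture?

Q = 6.6 x 10^-12

Total volume = 277 + 118 = 395 mL.
[Tl^+] = 7.9 × 10^-5 × (277/395) = 5.54 x 10^-5 M
[CrO4^2-] = 7.2 × 10^-3 × (118/395) = 2.15 × 10^-3 M
Tl2CrO4(s) <=> 2 Tl^+(aq) + CrO4^2-(aq), so Q = [Tl^+]^2[CrO4^2-]
Q = (5.54 x 10^-5)^2(2.15 x 10^-3) = 6.6 × 10^-12
Q > Ksp, so Tl2CrO4 will precipitate.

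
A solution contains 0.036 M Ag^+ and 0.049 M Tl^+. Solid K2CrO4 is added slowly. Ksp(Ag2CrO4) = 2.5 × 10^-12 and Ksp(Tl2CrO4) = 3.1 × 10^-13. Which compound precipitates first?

Tl2CrO4

Each salt begins to precipitate when Q = Ksp, i.e. when [CrO4^2-] reaches its threshold.
For Ag2CrO4: 2.5 × 10^-12 = (0.036)^2 × [CrO4^2-]  ⇒  [CrO4^2-] = 1.9 x 10^-9 M.
For Tl2CrO4: 3.1 × 10^-13 = (0.049)^2 × [CrO4^2-]  ⇒  [CrO4^2-] = 1.3 × 10^-10 M.
The salt with the lower threshold [CrO4^2-] precipitates first: Tl2CrO4.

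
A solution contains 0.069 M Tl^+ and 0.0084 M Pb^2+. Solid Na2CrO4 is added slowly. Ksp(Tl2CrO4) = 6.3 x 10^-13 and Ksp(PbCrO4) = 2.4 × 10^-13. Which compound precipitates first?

PbCrO4

Precipitation of each salt starts when its ion product equals its Ksp.
For Tl2CrO4: 6.3 x 10^-13 = (0.069)^2 × [CrO4^2-]  ⇒  [CrO4^2-] = 1.3 × 10^-10 M.
For PbCrO4: 2.4 × 10^-13 = 0.0084 × [CrO4^2-]  ⇒  [CrO4^2-] = 2.9 × 10^-11 M.
The salt with the lower threshold [CrO4^2-] precipitates first: PbCrO4.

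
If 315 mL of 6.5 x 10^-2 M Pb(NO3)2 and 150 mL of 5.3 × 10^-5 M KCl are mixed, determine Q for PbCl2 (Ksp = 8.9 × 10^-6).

Total volume = 315 + 150 = 465 mL.
[Pb^2+] = 6.5 x 10^-2 × (315/465) = 4.40 × 10^-2 M
[Cl^-] = 5.3 × 10^-5 × (150/465) = 1.71 × 10^-5 M
PbCl2(s) <=> Pb^2+(aq) + 2 Cl^-(aq), so Q = [Pb^2+][Cl^-]^2
Q = (4.40 x 10^-2)(1.71 × 10^-5)^2 = 1.3 x 10^-11
Q < Ksp, so no precipitate of PbCl2 forms.

1.3 × 10^-11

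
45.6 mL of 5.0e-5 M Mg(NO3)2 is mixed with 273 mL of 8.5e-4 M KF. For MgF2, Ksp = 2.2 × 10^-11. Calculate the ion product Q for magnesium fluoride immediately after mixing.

Q = 3.8 x 10^-12

Total volume = 45.6 + 273 = 318.6 mL.
[Mg^2+] = 5.0 x 10^-5 × (45.6/318.6) = 7.16 × 10^-6 M
[F^-] = 8.5 × 10^-4 × (273/318.6) = 7.28 × 10^-4 M
MgF2(s) <=> Mg^2+(aq) + 2 F^-(aq), so Q = [Mg^2+][F^-]^2
Q = (7.16 × 10^-6)(7.28 × 10^-4)^2 = 3.8 × 10^-12
Q < Ksp, so no precipitate of MgF2 forms.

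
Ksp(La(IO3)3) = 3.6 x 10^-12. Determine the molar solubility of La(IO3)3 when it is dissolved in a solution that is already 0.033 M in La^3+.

1.6e-4 M

La(IO3)3(s) <=> La^3+(aq) + 3 IO3^-(aq)
Ksp = [La^3+][IO3^-]^3
Let s be the molar solubility in this solution. [La^3+] = 0.033 + s ≈ 0.033, [IO3^-] = 3s (Ksp is small, so little additional dissolves).
Ksp ≈ 0.033 × (3s)^3
s = 1.6 x 10^-4 M
Check: s = 1.6 × 10^-4 ≪ 0.033, so the approximation is valid.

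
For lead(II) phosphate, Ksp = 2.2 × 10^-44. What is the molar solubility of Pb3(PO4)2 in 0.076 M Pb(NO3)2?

Pb3(PO4)2(s) ⇌ 3 Pb^2+(aq) + 2 PO4^3-(aq)
Ksp = [Pb^2+]^3[PO4^3-]^2
Let s = moles of Pb3(PO4)2 that dissolve per litre. [Pb^2+] = 0.076 + 3s ≈ 0.076, [PO4^3-] = 2s (Ksp is small, so little additional dissolves).
Ksp ≈ (0.076)^3 × (2s)^2
s = 3.5 x 10^-21 M
Check: 3s = 1.1 × 10^-20 ≪ 0.076, so the approximation is valid.

s ≈ 3.5e-21 M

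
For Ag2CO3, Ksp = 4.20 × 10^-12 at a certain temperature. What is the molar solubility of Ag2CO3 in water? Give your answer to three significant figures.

Ag2CO3(s) <=> 2 Ag^+(aq) + CO3^2-(aq)
Ksp = [Ag^+]^2[CO3^2-]
For each mole of Ag2CO3 that dissolves: [Ag^+] = 2s, [CO3^2-] = s.
Substituting: Ksp = (2s)^2s = 4s^3
s^3 = 4.20 × 10^-12 / 4, so s = 1.02 × 10^-4 M

s ≈ 1.02e-4 M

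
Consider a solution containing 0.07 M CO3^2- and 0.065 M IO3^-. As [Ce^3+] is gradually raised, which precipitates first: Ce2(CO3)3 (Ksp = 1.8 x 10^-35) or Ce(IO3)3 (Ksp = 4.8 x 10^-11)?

Precipitation of each salt starts when its ion product equals its Ksp.
For Ce2(CO3)3: 1.8 x 10^-35 = (0.07)^3 × [Ce^3+]^2  ⇒  [Ce^3+] = 2.3 x 10^-16 M.
For Ce(IO3)3: 4.8 x 10^-11 = (0.065)^3 × [Ce^3+]  ⇒  [Ce^3+] = 1.7 x 10^-7 M.
The salt with the lower threshold [Ce^3+] precipitates first: Ce2(CO3)3.

Ce2(CO3)3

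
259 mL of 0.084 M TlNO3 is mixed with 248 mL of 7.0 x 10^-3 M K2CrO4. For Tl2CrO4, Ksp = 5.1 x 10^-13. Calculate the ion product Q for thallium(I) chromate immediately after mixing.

Q ≈ 6.3 × 10^-6

Total volume = 259 + 248 = 507 mL.
[Tl^+] = 8.4 x 10^-2 × (259/507) = 4.29 x 10^-2 M
[CrO4^2-] = 7.0 × 10^-3 × (248/507) = 3.42 x 10^-3 M
Tl2CrO4(s) ⇌ 2 Tl^+ + CrO4^2-, so Q = [Tl^+]^2[CrO4^2-]
Q = (4.29 × 10^-2)^2(3.42 × 10^-3) = 6.3 × 10^-6
Q > Ksp, so Tl2CrO4 will precipitate.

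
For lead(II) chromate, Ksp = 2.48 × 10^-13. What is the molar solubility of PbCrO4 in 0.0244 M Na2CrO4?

PbCrO4(s) ⇌ Pb^2+(aq) + CrO4^2-(aq)
Ksp = [Pb^2+][CrO4^2-]
Let s = moles of PbCrO4 that dissolve per litre. [Pb^2+] = s, [CrO4^2-] = 0.0244 + s ≈ 0.0244 (common-ion effect: CrO4^2- is already 0.0244 M).
Ksp ≈ s × 0.0244
s = 1.02 × 10^-11 M
Check: s = 1.0 × 10^-11 ≪ 0.0244, so the approximation is valid.

1.02e-11 M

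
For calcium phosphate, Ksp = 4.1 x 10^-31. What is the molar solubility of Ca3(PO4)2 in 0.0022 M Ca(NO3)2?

Ca3(PO4)2(s) <=> 3 Ca^2+(aq) + 2 PO4^3-(aq)
Ksp = [Ca^2+]^3[PO4^3-]^2
If s mol/L dissolves here, [Ca^2+] = 0.0022 + 3s ≈ 0.0022, [PO4^3-] = 2s (since Ca^2+ from Ca(NO3)2 dominates).
Ksp ≈ (0.0022)^3 × (2s)^2
s = 3.1 × 10^-12 M
Check: 3s = 9.3 x 10^-12 ≪ 0.0022, so the approximation is valid.

s ≈ 3.1 × 10^-12 M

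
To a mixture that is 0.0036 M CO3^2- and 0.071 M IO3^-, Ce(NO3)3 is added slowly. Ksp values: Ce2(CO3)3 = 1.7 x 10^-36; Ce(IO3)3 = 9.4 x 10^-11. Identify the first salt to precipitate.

Ce2(CO3)3

Precipitation of each salt starts when its ion product equals its Ksp.
For Ce2(CO3)3: 1.7 x 10^-36 = (0.0036)^3 × [Ce^3+]^2  ⇒  [Ce^3+] = 6.0 × 10^-15 M.
For Ce(IO3)3: 9.4 x 10^-11 = (0.071)^3 × [Ce^3+]  ⇒  [Ce^3+] = 2.6 × 10^-7 M.
The salt with the lower threshold [Ce^3+] precipitates first: Ce2(CO3)3.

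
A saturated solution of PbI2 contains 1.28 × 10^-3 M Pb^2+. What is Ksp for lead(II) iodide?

Ksp ≈ 8.39 × 10^-9

PbI2(s) ⇌ Pb^2+ + 2 I^-
Stoichiometry gives [I^-] = (2/1)[Pb^2+] = 2.560 x 10^-3 M.
Ksp = [Pb^2+][I^-]^2
Ksp = 1.28 × 10^-3 × (2.560 x 10^-3)^2 = 8.39 × 10^-9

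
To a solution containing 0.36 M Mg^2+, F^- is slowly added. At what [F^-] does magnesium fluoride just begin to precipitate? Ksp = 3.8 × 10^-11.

[F^-] ≈ 1.0e-5 M

MgF2(s) ⇌ Mg^2+ + 2 F^-
Ksp = [Mg^2+][F^-]^2
Precipitation begins when Q = Ksp. With [Mg^2+] = 0.36 M:
3.8 × 10^-11 = (0.36) × [F^-]^2
[F^-] = (3.8 × 10^-11 / 3.6 x 10^-1)^(1/2) = 1.0 × 10^-5 M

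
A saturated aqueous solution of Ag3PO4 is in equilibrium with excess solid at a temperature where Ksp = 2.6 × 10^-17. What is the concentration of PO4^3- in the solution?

3.1 x 10^-5 M

Ag3PO4(s) ⇌ 3 Ag^+(aq) + PO4^3-(aq)
Ksp = [Ag^+]^3[PO4^3-]
If s mol/L of Ag3PO4 dissolves, [Ag^+] = 3s and [PO4^3-] = s.
Substituting: Ksp = (3s)^3s = 27s^4
s = (2.6 × 10^-17 / 27)^(1/4) = 3.13 × 10^-5 M
[PO4^3-] = s = 3.1 x 10^-5 M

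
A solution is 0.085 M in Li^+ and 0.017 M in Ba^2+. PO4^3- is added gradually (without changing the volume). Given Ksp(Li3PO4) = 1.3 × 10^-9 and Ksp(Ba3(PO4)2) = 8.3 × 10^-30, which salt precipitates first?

Precipitation of each salt starts when its ion product equals its Ksp.
For Li3PO4: 1.3 × 10^-9 = (0.085)^3 × [PO4^3-]  ⇒  [PO4^3-] = 2.1 x 10^-6 M.
For Ba3(PO4)2: 8.3 × 10^-30 = (0.017)^3 × [PO4^3-]^2  ⇒  [PO4^3-] = 1.3 × 10^-12 M.
The salt with the lower threshold [PO4^3-] precipitates first: Ba3(PO4)2.

Ba3(PO4)2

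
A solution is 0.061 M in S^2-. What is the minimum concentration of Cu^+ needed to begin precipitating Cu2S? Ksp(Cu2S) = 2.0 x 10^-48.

Cu2S(s) <=> 2 Cu^+ + S^2-
Ksp = [Cu^+]^2[S^2-]
Precipitation begins when Q = Ksp. With [S^2-] = 0.061 M:
2.0 x 10^-48 = (0.061) × [Cu^+]^2
[Cu^+] = (2.0 x 10^-48 / 6.1 x 10^-2)^(1/2) = 5.7 x 10^-24 M

5.7e-24 M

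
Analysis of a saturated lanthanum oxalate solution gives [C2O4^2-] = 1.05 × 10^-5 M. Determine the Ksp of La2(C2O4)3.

La2(C2O4)3(s) ⇌ 2 La^3+ + 3 C2O4^2-
Stoichiometry gives [La^3+] = (2/3)[C2O4^2-] = 7.000 × 10^-6 M.
Ksp = [La^3+]^2[C2O4^2-]^3
Ksp = (7.000 × 10^-6)^2 × (1.05 × 10^-5)^3 = 5.67 × 10^-26

Ksp ≈ 5.67 x 10^-26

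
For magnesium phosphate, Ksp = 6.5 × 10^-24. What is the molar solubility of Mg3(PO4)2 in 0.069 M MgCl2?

7.0 x 10^-11 M

Mg3(PO4)2(s) <=> 3 Mg^2+(aq) + 2 PO4^3-(aq)
Ksp = [Mg^2+]^3[PO4^3-]^2
Let s be the molar solubility in this solution. [Mg^2+] = 0.069 + 3s ≈ 0.069, [PO4^3-] = 2s (since Mg^2+ from MgCl2 dominates).
Ksp ≈ (0.069)^3 × (2s)^2
s = 7.0 × 10^-11 M
Check: 3s = 2.1 × 10^-10 ≪ 0.069, so the approximation is valid.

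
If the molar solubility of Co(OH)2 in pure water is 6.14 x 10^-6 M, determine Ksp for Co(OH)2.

Co(OH)2(s) ⇌ Co^2+(aq) + 2 OH^-(aq)
With molar solubility s: [Co^2+] = s, [OH^-] = 2s.
Ksp = [Co^2+][OH^-]^2
So Ksp = s × (2s)^2 = 4s^3
With s = 6.14 x 10^-6: Ksp = 9.26 x 10^-16

9.26e-16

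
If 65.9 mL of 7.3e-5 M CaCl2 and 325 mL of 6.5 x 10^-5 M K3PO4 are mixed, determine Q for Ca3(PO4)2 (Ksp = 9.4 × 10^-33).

Total volume = 65.9 + 325 = 390.9 mL.
[Ca^2+] = 7.3 × 10^-5 × (65.9/390.9) = 1.23 × 10^-5 M
[PO4^3-] = 6.5 × 10^-5 × (325/390.9) = 5.40 x 10^-5 M
Ca3(PO4)2(s) ⇌ 3 Ca^2+ + 2 PO4^3-, so Q = [Ca^2+]^3[PO4^3-]^2
Q = (1.23 x 10^-5)^3(5.40 x 10^-5)^2 = 5.4 x 10^-24
Q > Ksp, so Ca3(PO4)2 will precipitate.

Q = 5.4 × 10^-24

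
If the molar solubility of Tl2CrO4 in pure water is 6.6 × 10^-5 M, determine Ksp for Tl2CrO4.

Tl2CrO4(s) ⇌ 2 Tl^+ + CrO4^2-
For each mole of Tl2CrO4 that dissolves: [Tl^+] = 2s, [CrO4^2-] = s.
Ksp = [Tl^+]^2[CrO4^2-]
Ksp = (2s)^2s = 4s^3
Ksp = 4 × (6.6 × 10^-5)^3 = 1.1 × 10^-12

Ksp ≈ 1.1e-12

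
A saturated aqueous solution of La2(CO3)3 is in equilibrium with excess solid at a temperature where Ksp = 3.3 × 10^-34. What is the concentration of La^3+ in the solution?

[La^3+] ≈ 1.6 × 10^-7 M

La2(CO3)3(s) ⇌ 2 La^3+(aq) + 3 CO3^2-(aq)
Ksp = [La^3+]^2[CO3^2-]^3
For each mole of La2(CO3)3 that dissolves: [La^3+] = 2s, [CO3^2-] = 3s.
Ksp = (2s)^2(3s)^3 = 108s^5
Solving, s = (3.3 × 10^-34/108)^(1/5) = 7.89 x 10^-8 M
[La^3+] = 2s = 1.6 x 10^-7 M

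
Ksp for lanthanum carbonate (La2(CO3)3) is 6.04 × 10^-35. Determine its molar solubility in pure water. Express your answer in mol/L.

La2(CO3)3(s) ⇌ 2 La^3+(aq) + 3 CO3^2-(aq)
Ksp = [La^3+]^2[CO3^2-]^3
For each mole of La2(CO3)3 that dissolves: [La^3+] = 2s, [CO3^2-] = 3s.
Substituting: Ksp = (2s)^2(3s)^3 = 108s^5
s^5 = 6.04 × 10^-35 / 108, so s = 5.62 x 10^-8 M

5.62 × 10^-8 M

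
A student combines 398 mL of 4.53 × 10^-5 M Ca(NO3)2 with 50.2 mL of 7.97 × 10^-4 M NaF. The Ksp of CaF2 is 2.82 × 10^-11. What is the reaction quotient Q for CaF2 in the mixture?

Total volume = 398 + 50.2 = 448.2 mL.
[Ca^2+] = 4.53 x 10^-5 × (398/448.2) = 4.023 × 10^-5 M
[F^-] = 7.97 × 10^-4 × (50.2/448.2) = 8.927 × 10^-5 M
CaF2(s) ⇌ Ca^2+ + 2 F^-, so Q = [Ca^2+][F^-]^2
Q = (4.023 x 10^-5)(8.927 × 10^-5)^2 = 3.21 x 10^-13
Q < Ksp, so no precipitate of CaF2 forms.

Q ≈ 3.21 x 10^-13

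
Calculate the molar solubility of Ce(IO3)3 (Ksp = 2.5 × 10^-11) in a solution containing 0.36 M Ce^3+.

Ce(IO3)3(s) ⇌ Ce^3+ + 3 IO3^-
Ksp = [Ce^3+][IO3^-]^3
Let s = moles of Ce(IO3)3 that dissolve per litre. [Ce^3+] = 0.36 + s ≈ 0.36, [IO3^-] = 3s (common-ion effect: Ce^3+ is already 0.36 M).
Ksp ≈ 0.36 × (3s)^3
s = 1.4 × 10^-4 M
Check: s = 1.4 × 10^-4 ≪ 0.36, so the approximation is valid.

s = 1.4 x 10^-4 M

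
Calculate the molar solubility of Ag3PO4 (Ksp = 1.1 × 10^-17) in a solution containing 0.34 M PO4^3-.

Ag3PO4(s) <=> 3 Ag^+(aq) + PO4^3-(aq)
Ksp = [Ag^+]^3[PO4^3-]
Let s = moles of Ag3PO4 that dissolve per litre. [Ag^+] = 3s, [PO4^3-] = 0.34 + s ≈ 0.34 (Ksp is small, so little additional dissolves).
Ksp ≈ (3s)^3 × 0.34
s = 1.1 × 10^-6 M
Check: s = 1.1 × 10^-6 ≪ 0.34, so the approximation is valid.

1.1e-6 M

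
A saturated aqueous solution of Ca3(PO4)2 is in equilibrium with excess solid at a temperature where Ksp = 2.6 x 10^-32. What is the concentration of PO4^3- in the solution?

Ca3(PO4)2(s) ⇌ 3 Ca^2+(aq) + 2 PO4^3-(aq)
Ksp = [Ca^2+]^3[PO4^3-]^2
If s mol/L of Ca3(PO4)2 dissolves, [Ca^2+] = 3s and [PO4^3-] = 2s.
Ksp = (3s)^3(2s)^2 = 108s^5
Solving, s = (2.6 x 10^-32/108)^(1/5) = 1.89 × 10^-7 M
[PO4^3-] = 2s = 3.8 x 10^-7 M

3.8e-7 M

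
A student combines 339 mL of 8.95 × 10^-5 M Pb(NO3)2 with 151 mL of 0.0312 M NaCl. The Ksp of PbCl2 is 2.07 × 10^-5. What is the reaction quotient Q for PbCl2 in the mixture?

Q ≈ 5.72 × 10^-9

Total volume = 339 + 151 = 490 mL.
[Pb^2+] = 8.95 × 10^-5 × (339/490) = 6.192 × 10^-5 M
[Cl^-] = 3.12 x 10^-2 × (151/490) = 9.615 × 10^-3 M
PbCl2(s) ⇌ Pb^2+(aq) + 2 Cl^-(aq), so Q = [Pb^2+][Cl^-]^2
Q = (6.192 × 10^-5)(9.615 × 10^-3)^2 = 5.72 x 10^-9
Q < Ksp, so no precipitate of PbCl2 forms.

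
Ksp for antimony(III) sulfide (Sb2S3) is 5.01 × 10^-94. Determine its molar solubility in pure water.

Sb2S3(s) ⇌ 2 Sb^3+(aq) + 3 S^2-(aq)
Ksp = [Sb^3+]^2[S^2-]^3
For each mole of Sb2S3 that dissolves: [Sb^3+] = 2s, [S^2-] = 3s.
So Ksp = (2s)^2 × (3s)^3 = 108s^5
Solving, s = (5.01 × 10^-94/108)^(1/5) = 8.58 × 10^-20 M

s = 8.58 × 10^-20 M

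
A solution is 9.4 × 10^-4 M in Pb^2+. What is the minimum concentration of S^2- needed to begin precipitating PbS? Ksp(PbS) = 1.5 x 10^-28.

PbS(s) <=> Pb^2+(aq) + S^2-(aq)
Ksp = [Pb^2+][S^2-]
Precipitation begins when Q = Ksp. With [Pb^2+] = 9.4 × 10^-4 M:
1.5 x 10^-28 = (9.4 × 10^-4) × [S^2-]
[S^2-] = (1.5 x 10^-28 / 9.4 × 10^-4) = 1.6 x 10^-25 M

[S^2-] ≈ 1.6e-25 M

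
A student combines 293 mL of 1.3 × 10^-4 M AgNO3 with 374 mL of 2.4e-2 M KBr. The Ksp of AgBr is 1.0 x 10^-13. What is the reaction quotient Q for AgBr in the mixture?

Q ≈ 7.7e-7

Total volume = 293 + 374 = 667 mL.
[Ag^+] = 1.3 x 10^-4 × (293/667) = 5.71 x 10^-5 M
[Br^-] = 2.4 x 10^-2 × (374/667) = 1.35 × 10^-2 M
AgBr(s) ⇌ Ag^+(aq) + Br^-(aq), so Q = [Ag^+][Br^-]
Q = (5.71 × 10^-5)(1.35 × 10^-2) = 7.7 x 10^-7
Q > Ksp, so AgBr will precipitate.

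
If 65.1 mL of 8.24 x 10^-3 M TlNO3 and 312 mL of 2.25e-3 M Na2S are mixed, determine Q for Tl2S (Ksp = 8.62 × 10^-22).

Q ≈ 3.77e-9

Total volume = 65.1 + 312 = 377.1 mL.
[Tl^+] = 8.24 × 10^-3 × (65.1/377.1) = 1.422 × 10^-3 M
[S^2-] = 2.25 x 10^-3 × (312/377.1) = 1.862 × 10^-3 M
Tl2S(s) ⇌ 2 Tl^+ + S^2-, so Q = [Tl^+]^2[S^2-]
Q = (1.422 × 10^-3)^2(1.862 × 10^-3) = 3.77 x 10^-9
Q > Ksp, so Tl2S will precipitate.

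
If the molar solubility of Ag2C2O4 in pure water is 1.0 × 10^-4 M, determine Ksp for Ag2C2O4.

Ksp = 4.0e-12

Ag2C2O4(s) ⇌ 2 Ag^+ + C2O4^2-
For each mole of Ag2C2O4 that dissolves: [Ag^+] = 2s, [C2O4^2-] = s.
Ksp = [Ag^+]^2[C2O4^2-]
So Ksp = (2s)^2 × s = 4s^3
With s = 1.0 × 10^-4: Ksp = 4.0 × 10^-12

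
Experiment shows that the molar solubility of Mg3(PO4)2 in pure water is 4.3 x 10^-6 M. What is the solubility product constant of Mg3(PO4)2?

Mg3(PO4)2(s) ⇌ 3 Mg^2+(aq) + 2 PO4^3-(aq)
For each mole of Mg3(PO4)2 that dissolves: [Mg^2+] = 3s, [PO4^3-] = 2s.
Ksp = [Mg^2+]^3[PO4^3-]^2
Ksp = (3s)^3(2s)^2 = 108s^5
Ksp = 108 × (4.3 x 10^-6)^5 = 1.6 × 10^-25

1.6e-25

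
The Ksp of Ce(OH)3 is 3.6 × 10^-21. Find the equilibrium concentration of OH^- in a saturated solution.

Ce(OH)3(s) <=> Ce^3+(aq) + 3 OH^-(aq)
Ksp = [Ce^3+][OH^-]^3
If s mol/L of Ce(OH)3 dissolves, [Ce^3+] = s and [OH^-] = 3s.
Substituting: Ksp = s(3s)^3 = 27s^4
s = (3.6 × 10^-21 / 27)^(1/4) = 3.40 × 10^-6 M
[OH^-] = 3s = 1.0 × 10^-5 M

1.0 × 10^-5 M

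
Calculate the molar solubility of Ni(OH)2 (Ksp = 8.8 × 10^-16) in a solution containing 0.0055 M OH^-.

s ≈ 2.9e-11 M

Ni(OH)2(s) ⇌ Ni^2+(aq) + 2 OH^-(aq)
Ksp = [Ni^2+][OH^-]^2
Let s = moles of Ni(OH)2 that dissolve per litre. [Ni^2+] = s, [OH^-] = 0.0055 + 2s ≈ 0.0055 (common-ion effect: OH^- is already 0.0055 M).
Ksp ≈ s × (0.0055)^2
s = 2.9 × 10^-11 M
Check: 2s = 5.8 × 10^-11 ≪ 0.0055, so the approximation is valid.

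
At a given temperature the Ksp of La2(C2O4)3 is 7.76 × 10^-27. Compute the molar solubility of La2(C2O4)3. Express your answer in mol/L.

La2(C2O4)3(s) ⇌ 2 La^3+ + 3 C2O4^2-
Ksp = [La^3+]^2[C2O4^2-]^3
For each mole of La2(C2O4)3 that dissolves: [La^3+] = 2s, [C2O4^2-] = 3s.
So Ksp = (2s)^2 × (3s)^3 = 108s^5
s = (7.76 × 10^-27 / 108)^(1/5) = 2.35 × 10^-6 M

s = 2.35 × 10^-6 M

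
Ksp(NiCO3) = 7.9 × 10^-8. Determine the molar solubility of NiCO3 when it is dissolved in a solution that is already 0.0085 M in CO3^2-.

NiCO3(s) <=> Ni^2+(aq) + CO3^2-(aq)
Ksp = [Ni^2+][CO3^2-]
Let s be the molar solubility in this solution. [Ni^2+] = s, [CO3^2-] = 0.0085 + s ≈ 0.0085 (Ksp is small, so little additional dissolves).
Ksp ≈ s × 0.0085
s = 9.3 × 10^-6 M
Check: s = 9.3 x 10^-6 ≪ 0.0085, so the approximation is valid.

s = 9.3 × 10^-6 M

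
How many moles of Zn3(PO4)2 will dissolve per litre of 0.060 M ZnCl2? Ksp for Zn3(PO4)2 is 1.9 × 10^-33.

s = 1.5e-15 M

Zn3(PO4)2(s) ⇌ 3 Zn^2+(aq) + 2 PO4^3-(aq)
Ksp = [Zn^2+]^3[PO4^3-]^2
If s mol/L dissolves here, [Zn^2+] = 0.060 + 3s ≈ 0.060, [PO4^3-] = 2s (Ksp is small, so little additional dissolves).
Ksp ≈ (0.060)^3 × (2s)^2
s = 1.5 x 10^-15 M
Check: 3s = 4.4 × 10^-15 ≪ 0.060, so the approximation is valid.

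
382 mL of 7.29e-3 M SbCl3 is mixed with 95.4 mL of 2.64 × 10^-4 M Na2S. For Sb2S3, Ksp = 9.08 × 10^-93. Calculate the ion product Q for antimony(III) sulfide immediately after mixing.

Q = 5.00 x 10^-18

Total volume = 382 + 95.4 = 477.4 mL.
[Sb^3+] = 7.29 x 10^-3 × (382/477.4) = 5.833 × 10^-3 M
[S^2-] = 2.64 × 10^-4 × (95.4/477.4) = 5.276 × 10^-5 M
Sb2S3(s) ⇌ 2 Sb^3+ + 3 S^2-, so Q = [Sb^3+]^2[S^2-]^3
Q = (5.833 × 10^-3)^2(5.276 x 10^-5)^3 = 5.00 × 10^-18
Q > Ksp, so Sb2S3 will precipitate.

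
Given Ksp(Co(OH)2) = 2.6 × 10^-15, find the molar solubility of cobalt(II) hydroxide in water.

s = 8.7 x 10^-6 M

Co(OH)2(s) ⇌ Co^2+ + 2 OH^-
Ksp = [Co^2+][OH^-]^2
For each mole of Co(OH)2 that dissolves: [Co^2+] = s, [OH^-] = 2s.
Ksp = s(2s)^2 = 4s^3
s^3 = 2.6 × 10^-15 / 4, so s = 8.7 × 10^-6 M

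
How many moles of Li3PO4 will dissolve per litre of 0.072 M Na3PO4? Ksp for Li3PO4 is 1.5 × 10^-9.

Li3PO4(s) <=> 3 Li^+(aq) + PO4^3-(aq)
Ksp = [Li^+]^3[PO4^3-]
Let s be the molar solubility in this solution. [Li^+] = 3s, [PO4^3-] = 0.072 + s ≈ 0.072 (since PO4^3- from Na3PO4 dominates).
Ksp ≈ (3s)^3 × 0.072
s = 9.2 x 10^-4 M
Check: s = 9.2 × 10^-4 ≪ 0.072, so the approximation is valid.

s = 9.2e-4 M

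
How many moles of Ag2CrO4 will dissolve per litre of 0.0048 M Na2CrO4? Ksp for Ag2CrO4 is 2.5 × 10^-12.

s = 1.1e-5 M

Ag2CrO4(s) <=> 2 Ag^+(aq) + CrO4^2-(aq)
Ksp = [Ag^+]^2[CrO4^2-]
Let s = moles of Ag2CrO4 that dissolve per litre. [Ag^+] = 2s, [CrO4^2-] = 0.0048 + s ≈ 0.0048 (common-ion effect: CrO4^2- is already 0.0048 M).
Ksp ≈ (2s)^2 × 0.0048
s = 1.1 × 10^-5 M
Check: s = 1.1 × 10^-5 ≪ 0.0048, so the approximation is valid.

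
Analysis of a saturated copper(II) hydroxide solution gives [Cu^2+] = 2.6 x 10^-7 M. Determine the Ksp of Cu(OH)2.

7.0e-20

Cu(OH)2(s) ⇌ Cu^2+(aq) + 2 OH^-(aq)
Stoichiometry gives [OH^-] = (2/1)[Cu^2+] = 5.20 x 10^-7 M.
Ksp = [Cu^2+][OH^-]^2
Ksp = 2.6 × 10^-7 × (5.20 × 10^-7)^2 = 7.0 × 10^-20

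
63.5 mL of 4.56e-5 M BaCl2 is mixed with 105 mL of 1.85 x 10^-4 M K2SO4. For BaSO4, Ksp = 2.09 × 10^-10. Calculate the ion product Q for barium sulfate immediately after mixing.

Total volume = 63.5 + 105 = 168.5 mL.
[Ba^2+] = 4.56 × 10^-5 × (63.5/168.5) = 1.718 × 10^-5 M
[SO4^2-] = 1.85 × 10^-4 × (105/168.5) = 1.153 × 10^-4 M
BaSO4(s) <=> Ba^2+ + SO4^2-, so Q = [Ba^2+][SO4^2-]
Q = (1.718 × 10^-5)(1.153 × 10^-4) = 1.98 × 10^-9
Q > Ksp, so BaSO4 will precipitate.

Q ≈ 1.98 × 10^-9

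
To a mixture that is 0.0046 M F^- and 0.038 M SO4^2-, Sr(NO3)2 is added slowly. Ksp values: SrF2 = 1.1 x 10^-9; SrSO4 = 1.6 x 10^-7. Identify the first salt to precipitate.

SrSO4

Precipitation of each salt starts when its ion product equals its Ksp.
For SrF2: 1.1 x 10^-9 = (0.0046)^2 × [Sr^2+]  ⇒  [Sr^2+] = 5.2 × 10^-5 M.
For SrSO4: 1.6 x 10^-7 = 0.038 × [Sr^2+]  ⇒  [Sr^2+] = 4.2 × 10^-6 M.
The salt with the lower threshold [Sr^2+] precipitates first: SrSO4.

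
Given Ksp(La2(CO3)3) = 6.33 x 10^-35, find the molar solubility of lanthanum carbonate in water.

s ≈ 5.67 x 10^-8 M

La2(CO3)3(s) ⇌ 2 La^3+ + 3 CO3^2-
Ksp = [La^3+]^2[CO3^2-]^3
For each mole of La2(CO3)3 that dissolves: [La^3+] = 2s, [CO3^2-] = 3s.
Substituting: Ksp = (2s)^2(3s)^3 = 108s^5
Solving, s = (6.33 x 10^-35/108)^(1/5) = 5.67 × 10^-8 M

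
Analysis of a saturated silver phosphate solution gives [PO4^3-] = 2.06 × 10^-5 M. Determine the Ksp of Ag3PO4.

Ksp ≈ 4.86e-18

Ag3PO4(s) ⇌ 3 Ag^+ + PO4^3-
Stoichiometry gives [Ag^+] = (3/1)[PO4^3-] = 6.180 x 10^-5 M.
Ksp = [Ag^+]^3[PO4^3-]
Ksp = (6.180 x 10^-5)^3 × 2.06 × 10^-5 = 4.86 x 10^-18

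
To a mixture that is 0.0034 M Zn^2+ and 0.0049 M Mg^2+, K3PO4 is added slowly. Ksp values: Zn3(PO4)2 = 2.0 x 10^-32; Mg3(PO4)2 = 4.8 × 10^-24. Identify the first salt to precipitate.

Each salt begins to precipitate when Q = Ksp, i.e. when [PO4^3-] reaches its threshold.
For Zn3(PO4)2: 2.0 x 10^-32 = (0.0034)^3 × [PO4^3-]^2  ⇒  [PO4^3-] = 7.1 × 10^-13 M.
For Mg3(PO4)2: 4.8 × 10^-24 = (0.0049)^3 × [PO4^3-]^2  ⇒  [PO4^3-] = 6.4 × 10^-9 M.
The salt with the lower threshold [PO4^3-] precipitates first: Zn3(PO4)2.

Zn3(PO4)2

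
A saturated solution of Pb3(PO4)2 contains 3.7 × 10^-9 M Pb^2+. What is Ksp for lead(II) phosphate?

Pb3(PO4)2(s) <=> 3 Pb^2+ + 2 PO4^3-
Stoichiometry gives [PO4^3-] = (2/3)[Pb^2+] = 2.47 × 10^-9 M.
Ksp = [Pb^2+]^3[PO4^3-]^2
Ksp = (3.7 × 10^-9)^3 × (2.47 × 10^-9)^2 = 3.1 × 10^-43

Ksp ≈ 3.1 × 10^-43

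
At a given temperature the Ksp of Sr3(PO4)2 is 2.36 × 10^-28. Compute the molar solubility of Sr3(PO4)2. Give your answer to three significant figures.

s ≈ 1.17 x 10^-6 M

Sr3(PO4)2(s) ⇌ 3 Sr^2+ + 2 PO4^3-
Ksp = [Sr^2+]^3[PO4^3-]^2
If s mol/L of Sr3(PO4)2 dissolves, [Sr^2+] = 3s and [PO4^3-] = 2s.
Substituting: Ksp = (3s)^3(2s)^2 = 108s^5
s^5 = 2.36 × 10^-28 / 108, so s = 1.17 × 10^-6 M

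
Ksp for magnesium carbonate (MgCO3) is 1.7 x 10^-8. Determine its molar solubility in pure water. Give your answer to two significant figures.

MgCO3(s) ⇌ Mg^2+ + CO3^2-
Ksp = [Mg^2+][CO3^2-]
With molar solubility s: [Mg^2+] = s, [CO3^2-] = s.
Ksp = (s)(s) = s^2
s = (1.7 x 10^-8)^(1/2) = 1.3 × 10^-4 M

s ≈ 1.3 × 10^-4 M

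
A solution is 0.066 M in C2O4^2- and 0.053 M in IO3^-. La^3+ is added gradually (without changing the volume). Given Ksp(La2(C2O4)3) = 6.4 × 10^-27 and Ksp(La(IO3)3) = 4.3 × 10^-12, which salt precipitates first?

Each salt begins to precipitate when Q = Ksp, i.e. when [La^3+] reaches its threshold.
For La2(C2O4)3: 6.4 × 10^-27 = (0.066)^3 × [La^3+]^2  ⇒  [La^3+] = 4.7 × 10^-12 M.
For La(IO3)3: 4.3 × 10^-12 = (0.053)^3 × [La^3+]  ⇒  [La^3+] = 2.9 × 10^-8 M.
The salt with the lower threshold [La^3+] precipitates first: La2(C2O4)3.

La2(C2O4)3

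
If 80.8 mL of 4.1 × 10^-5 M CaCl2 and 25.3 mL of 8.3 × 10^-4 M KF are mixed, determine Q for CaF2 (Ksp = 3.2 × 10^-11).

Q ≈ 1.2e-12

Total volume = 80.8 + 25.3 = 106.1 mL.
[Ca^2+] = 4.1 × 10^-5 × (80.8/106.1) = 3.12 × 10^-5 M
[F^-] = 8.3 x 10^-4 × (25.3/106.1) = 1.98 × 10^-4 M
CaF2(s) ⇌ Ca^2+(aq) + 2 F^-(aq), so Q = [Ca^2+][F^-]^2
Q = (3.12 x 10^-5)(1.98 × 10^-4)^2 = 1.2 × 10^-12
Q < Ksp, so no precipitate of CaF2 forms.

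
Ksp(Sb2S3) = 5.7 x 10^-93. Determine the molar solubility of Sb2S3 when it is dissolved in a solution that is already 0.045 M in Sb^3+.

Sb2S3(s) <=> 2 Sb^3+(aq) + 3 S^2-(aq)
Ksp = [Sb^3+]^2[S^2-]^3
Let s be the molar solubility in this solution. [Sb^3+] = 0.045 + 2s ≈ 0.045, [S^2-] = 3s (since the Sb^3+ already present dominates).
Ksp ≈ (0.045)^2 × (3s)^3
s = 4.7 × 10^-31 M
Check: 2s = 9.4 × 10^-31 ≪ 0.045, so the approximation is valid.

s = 4.7e-31 M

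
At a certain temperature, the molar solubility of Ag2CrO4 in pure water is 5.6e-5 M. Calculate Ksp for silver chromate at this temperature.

Ksp ≈ 7.0e-13

Ag2CrO4(s) <=> 2 Ag^+(aq) + CrO4^2-(aq)
Let s = molar solubility. Then [Ag^+] = 2s and [CrO4^2-] = s.
Ksp = [Ag^+]^2[CrO4^2-]
So Ksp = (2s)^2 × s = 4s^3
With s = 5.6 × 10^-5: Ksp = 7.0 × 10^-13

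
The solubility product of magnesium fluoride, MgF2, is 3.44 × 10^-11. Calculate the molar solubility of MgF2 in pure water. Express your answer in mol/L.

2.05 × 10^-4 M

MgF2(s) <=> Mg^2+(aq) + 2 F^-(aq)
Ksp = [Mg^2+][F^-]^2
For each mole of MgF2 that dissolves: [Mg^2+] = s, [F^-] = 2s.
Substituting: Ksp = s(2s)^2 = 4s^3
s = (3.44 × 10^-11 / 4)^(1/3) = 2.05 × 10^-4 M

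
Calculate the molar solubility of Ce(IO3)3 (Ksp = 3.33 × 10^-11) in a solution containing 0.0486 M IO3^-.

s = 2.90 × 10^-7 M

Ce(IO3)3(s) ⇌ Ce^3+(aq) + 3 IO3^-(aq)
Ksp = [Ce^3+][IO3^-]^3
If s mol/L dissolves here, [Ce^3+] = s, [IO3^-] = 0.0486 + 3s ≈ 0.0486 (Ksp is small, so little additional dissolves).
Ksp ≈ s × (0.0486)^3
s = 2.90 × 10^-7 M
Check: 3s = 8.7 × 10^-7 ≪ 0.0486, so the approximation is valid.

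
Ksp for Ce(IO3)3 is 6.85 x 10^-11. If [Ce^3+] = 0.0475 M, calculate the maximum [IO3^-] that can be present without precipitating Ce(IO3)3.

Ce(IO3)3(s) ⇌ Ce^3+(aq) + 3 IO3^-(aq)
Ksp = [Ce^3+][IO3^-]^3
Precipitation begins when Q = Ksp. With [Ce^3+] = 0.0475 M:
6.85 x 10^-11 = (0.0475) × [IO3^-]^3
[IO3^-] = (6.85 x 10^-11 / 4.75 × 10^-2)^(1/3) = 1.13 × 10^-3 M

[IO3^-] = 1.13 x 10^-3 M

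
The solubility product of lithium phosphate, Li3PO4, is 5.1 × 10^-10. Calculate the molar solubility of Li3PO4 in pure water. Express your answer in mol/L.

Li3PO4(s) ⇌ 3 Li^+ + PO4^3-
Ksp = [Li^+]^3[PO4^3-]
Let s = molar solubility. Then [Li^+] = 3s and [PO4^3-] = s.
So Ksp = (3s)^3 × s = 27s^4
s^4 = 5.1 × 10^-10 / 27, so s = 2.1 x 10^-3 M

s = 2.1 × 10^-3 M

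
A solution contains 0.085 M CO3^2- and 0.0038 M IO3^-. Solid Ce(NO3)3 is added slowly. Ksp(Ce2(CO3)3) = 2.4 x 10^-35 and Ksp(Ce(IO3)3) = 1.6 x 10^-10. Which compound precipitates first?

Precipitation of each salt starts when its ion product equals its Ksp.
For Ce2(CO3)3: 2.4 x 10^-35 = (0.085)^3 × [Ce^3+]^2  ⇒  [Ce^3+] = 2.0 × 10^-16 M.
For Ce(IO3)3: 1.6 x 10^-10 = (0.0038)^3 × [Ce^3+]  ⇒  [Ce^3+] = 2.9 x 10^-3 M.
The salt with the lower threshold [Ce^3+] precipitates first: Ce2(CO3)3.

Ce2(CO3)3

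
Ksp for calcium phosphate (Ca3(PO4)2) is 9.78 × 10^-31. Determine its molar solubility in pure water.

Ca3(PO4)2(s) ⇌ 3 Ca^2+(aq) + 2 PO4^3-(aq)
Ksp = [Ca^2+]^3[PO4^3-]^2
Let s = molar solubility. Then [Ca^2+] = 3s and [PO4^3-] = 2s.
So Ksp = (3s)^3 × (2s)^2 = 108s^5
s^5 = 9.78 × 10^-31 / 108, so s = 3.90 x 10^-7 M

3.90 x 10^-7 M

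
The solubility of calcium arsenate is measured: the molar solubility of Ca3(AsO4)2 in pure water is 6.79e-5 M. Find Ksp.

1.56 × 10^-19

Ca3(AsO4)2(s) ⇌ 3 Ca^2+ + 2 AsO4^3-
If s mol/L of Ca3(AsO4)2 dissolves, [Ca^2+] = 3s and [AsO4^3-] = 2s.
Ksp = [Ca^2+]^3[AsO4^3-]^2
So Ksp = (3s)^3 × (2s)^2 = 108s^5
Ksp = 108 × (6.79 x 10^-5)^5 = 1.56 x 10^-19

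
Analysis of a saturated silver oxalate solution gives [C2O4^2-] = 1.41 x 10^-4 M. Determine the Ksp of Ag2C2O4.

Ag2C2O4(s) ⇌ 2 Ag^+ + C2O4^2-
Stoichiometry gives [Ag^+] = (2/1)[C2O4^2-] = 2.820 × 10^-4 M.
Ksp = [Ag^+]^2[C2O4^2-]
Ksp = (2.820 x 10^-4)^2 × 1.41 × 10^-4 = 1.12 x 10^-11

Ksp = 1.12 x 10^-11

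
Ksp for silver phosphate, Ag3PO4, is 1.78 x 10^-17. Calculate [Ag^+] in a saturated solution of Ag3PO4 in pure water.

Ag3PO4(s) ⇌ 3 Ag^+(aq) + PO4^3-(aq)
Ksp = [Ag^+]^3[PO4^3-]
For each mole of Ag3PO4 that dissolves: [Ag^+] = 3s, [PO4^3-] = s.
Substituting: Ksp = (3s)^3s = 27s^4
s = (1.78 x 10^-17 / 27)^(1/4) = 2.849 × 10^-5 M
[Ag^+] = 3s = 8.55 × 10^-5 M

[Ag^+] = 8.55e-5 M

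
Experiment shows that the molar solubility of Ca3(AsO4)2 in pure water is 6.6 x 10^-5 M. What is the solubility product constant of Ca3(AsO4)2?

Ca3(AsO4)2(s) ⇌ 3 Ca^2+(aq) + 2 AsO4^3-(aq)
Let s = molar solubility. Then [Ca^2+] = 3s and [AsO4^3-] = 2s.
Ksp = [Ca^2+]^3[AsO4^3-]^2
So Ksp = (3s)^3 × (2s)^2 = 108s^5
With s = 6.6 × 10^-5: Ksp = 1.4 × 10^-19

Ksp ≈ 1.4 x 10^-19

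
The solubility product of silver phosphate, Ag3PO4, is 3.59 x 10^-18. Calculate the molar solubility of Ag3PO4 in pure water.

Ag3PO4(s) <=> 3 Ag^+(aq) + PO4^3-(aq)
Ksp = [Ag^+]^3[PO4^3-]
With molar solubility s: [Ag^+] = 3s, [PO4^3-] = s.
Ksp = (3s)^3s = 27s^4
s = (3.59 x 10^-18 / 27)^(1/4) = 1.91 × 10^-5 M

1.91 x 10^-5 M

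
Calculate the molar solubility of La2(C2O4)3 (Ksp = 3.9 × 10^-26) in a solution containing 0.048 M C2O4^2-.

s ≈ 9.4e-12 M

La2(C2O4)3(s) ⇌ 2 La^3+(aq) + 3 C2O4^2-(aq)
Ksp = [La^3+]^2[C2O4^2-]^3
Let s = moles of La2(C2O4)3 that dissolve per litre. [La^3+] = 2s, [C2O4^2-] = 0.048 + 3s ≈ 0.048 (common-ion effect: C2O4^2- is already 0.048 M).
Ksp ≈ (2s)^2 × (0.048)^3
s = 9.4 × 10^-12 M
Check: 3s = 2.8 x 10^-11 ≪ 0.048, so the approximation is valid.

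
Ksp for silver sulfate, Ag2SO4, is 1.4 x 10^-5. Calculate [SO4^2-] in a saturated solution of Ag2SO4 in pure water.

[SO4^2-] = 0.015 M

Ag2SO4(s) ⇌ 2 Ag^+ + SO4^2-
Ksp = [Ag^+]^2[SO4^2-]
For each mole of Ag2SO4 that dissolves: [Ag^+] = 2s, [SO4^2-] = s.
Ksp = (2s)^2s = 4s^3
s = (1.4 x 10^-5 / 4)^(1/3) = 1.52 × 10^-2 M
[SO4^2-] = s = 1.5 × 10^-2 M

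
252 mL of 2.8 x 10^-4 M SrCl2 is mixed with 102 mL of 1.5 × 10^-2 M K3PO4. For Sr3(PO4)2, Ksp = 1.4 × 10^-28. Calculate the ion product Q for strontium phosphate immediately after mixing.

Q ≈ 1.5e-16

Total volume = 252 + 102 = 354 mL.
[Sr^2+] = 2.8 x 10^-4 × (252/354) = 1.99 x 10^-4 M
[PO4^3-] = 1.5 × 10^-2 × (102/354) = 4.32 x 10^-3 M
Sr3(PO4)2(s) <=> 3 Sr^2+ + 2 PO4^3-, so Q = [Sr^2+]^3[PO4^3-]^2
Q = (1.99 × 10^-4)^3(4.32 × 10^-3)^2 = 1.5 × 10^-16
Q > Ksp, so Sr3(PO4)2 will precipitate.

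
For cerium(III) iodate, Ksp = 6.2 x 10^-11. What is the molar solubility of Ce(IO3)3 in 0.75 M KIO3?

1.5e-10 M

Ce(IO3)3(s) ⇌ Ce^3+(aq) + 3 IO3^-(aq)
Ksp = [Ce^3+][IO3^-]^3
Let s = moles of Ce(IO3)3 that dissolve per litre. [Ce^3+] = s, [IO3^-] = 0.75 + 3s ≈ 0.75 (common-ion effect: IO3^- is already 0.75 M).
Ksp ≈ s × (0.75)^3
s = 1.5 × 10^-10 M
Check: 3s = 4.4 × 10^-10 ≪ 0.75, so the approximation is valid.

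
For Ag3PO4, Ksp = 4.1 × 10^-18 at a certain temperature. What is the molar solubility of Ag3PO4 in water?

s ≈ 2.0 × 10^-5 M

Ag3PO4(s) ⇌ 3 Ag^+(aq) + PO4^3-(aq)
Ksp = [Ag^+]^3[PO4^3-]
For each mole of Ag3PO4 that dissolves: [Ag^+] = 3s, [PO4^3-] = s.
Ksp = (3s)^3s = 27s^4
s = (4.1 × 10^-18 / 27)^(1/4) = 2.0 × 10^-5 M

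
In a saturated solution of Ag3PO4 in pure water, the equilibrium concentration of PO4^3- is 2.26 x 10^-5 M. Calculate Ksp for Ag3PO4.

Ksp = 7.04 × 10^-18

Ag3PO4(s) <=> 3 Ag^+ + PO4^3-
Stoichiometry gives [Ag^+] = (3/1)[PO4^3-] = 6.780 × 10^-5 M.
Ksp = [Ag^+]^3[PO4^3-]
Ksp = (6.780 x 10^-5)^3 × 2.26 × 10^-5 = 7.04 x 10^-18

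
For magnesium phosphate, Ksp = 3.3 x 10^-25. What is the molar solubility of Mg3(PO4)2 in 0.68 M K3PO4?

3.0 × 10^-9 M

Mg3(PO4)2(s) ⇌ 3 Mg^2+(aq) + 2 PO4^3-(aq)
Ksp = [Mg^2+]^3[PO4^3-]^2
If s mol/L dissolves here, [Mg^2+] = 3s, [PO4^3-] = 0.68 + 2s ≈ 0.68 (common-ion effect: PO4^3- is already 0.68 M).
Ksp ≈ (3s)^3 × (0.68)^2
s = 3.0 x 10^-9 M
Check: 2s = 6.0 x 10^-9 ≪ 0.68, so the approximation is valid.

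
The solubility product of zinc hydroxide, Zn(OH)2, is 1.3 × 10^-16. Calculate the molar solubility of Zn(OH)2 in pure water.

Zn(OH)2(s) ⇌ Zn^2+ + 2 OH^-
Ksp = [Zn^2+][OH^-]^2
With molar solubility s: [Zn^2+] = s, [OH^-] = 2s.
Ksp = s(2s)^2 = 4s^3
Solving, s = (1.3 × 10^-16/4)^(1/3) = 3.2 x 10^-6 M

s = 3.2e-6 M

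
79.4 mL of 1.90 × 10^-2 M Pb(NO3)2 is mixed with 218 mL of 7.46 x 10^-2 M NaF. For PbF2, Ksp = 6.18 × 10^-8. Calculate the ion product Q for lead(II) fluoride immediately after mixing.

1.52 x 10^-5

Total volume = 79.4 + 218 = 297.4 mL.
[Pb^2+] = 1.90 × 10^-2 × (79.4/297.4) = 5.073 × 10^-3 M
[F^-] = 7.46 × 10^-2 × (218/297.4) = 5.468 × 10^-2 M
PbF2(s) <=> Pb^2+(aq) + 2 F^-(aq), so Q = [Pb^2+][F^-]^2
Q = (5.073 × 10^-3)(5.468 x 10^-2)^2 = 1.52 × 10^-5
Q > Ksp, so PbF2 will precipitate.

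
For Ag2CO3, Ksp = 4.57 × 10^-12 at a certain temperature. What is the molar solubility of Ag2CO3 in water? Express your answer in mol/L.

s = 1.05 x 10^-4 M

Ag2CO3(s) ⇌ 2 Ag^+ + CO3^2-
Ksp = [Ag^+]^2[CO3^2-]
With molar solubility s: [Ag^+] = 2s, [CO3^2-] = s.
Ksp = (2s)^2s = 4s^3
Solving, s = (4.57 × 10^-12/4)^(1/3) = 1.05 × 10^-4 M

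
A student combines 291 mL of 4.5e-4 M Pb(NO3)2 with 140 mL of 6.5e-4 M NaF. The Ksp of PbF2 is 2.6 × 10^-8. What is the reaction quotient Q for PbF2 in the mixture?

Total volume = 291 + 140 = 431 mL.
[Pb^2+] = 4.5 x 10^-4 × (291/431) = 3.04 × 10^-4 M
[F^-] = 6.5 x 10^-4 × (140/431) = 2.11 x 10^-4 M
PbF2(s) ⇌ Pb^2+ + 2 F^-, so Q = [Pb^2+][F^-]^2
Q = (3.04 × 10^-4)(2.11 × 10^-4)^2 = 1.4 × 10^-11
Q < Ksp, so no precipitate of PbF2 forms.

Q ≈ 1.4e-11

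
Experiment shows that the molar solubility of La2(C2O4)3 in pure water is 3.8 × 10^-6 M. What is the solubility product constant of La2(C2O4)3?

La2(C2O4)3(s) ⇌ 2 La^3+(aq) + 3 C2O4^2-(aq)
With molar solubility s: [La^3+] = 2s, [C2O4^2-] = 3s.
Ksp = [La^3+]^2[C2O4^2-]^3
Substituting: Ksp = (2s)^2(3s)^3 = 108s^5
With s = 3.8 x 10^-6: Ksp = 8.6 × 10^-26

Ksp ≈ 8.6 × 10^-26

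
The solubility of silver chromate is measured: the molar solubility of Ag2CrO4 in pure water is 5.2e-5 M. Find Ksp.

5.6 × 10^-13

Ag2CrO4(s) ⇌ 2 Ag^+(aq) + CrO4^2-(aq)
With molar solubility s: [Ag^+] = 2s, [CrO4^2-] = s.
Ksp = [Ag^+]^2[CrO4^2-]
So Ksp = (2s)^2 × s = 4s^3
Ksp = 4 × (5.2 × 10^-5)^3 = 5.6 × 10^-13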